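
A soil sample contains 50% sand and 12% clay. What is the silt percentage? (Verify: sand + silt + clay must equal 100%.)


Step 1: sand + silt + clay = 100%
Step 2: silt = 100 - sand - clay
Step 3: silt = 100 - 50 - 12
Step 4: silt = 38%

38


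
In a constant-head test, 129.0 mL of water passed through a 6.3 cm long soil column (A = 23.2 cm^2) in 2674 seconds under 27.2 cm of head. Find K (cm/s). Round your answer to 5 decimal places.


Step 1: K = Q * L / (A * t * h)
Step 2: Numerator = 129.0 * 6.3 = 812.7
Step 3: Denominator = 23.2 * 2674 * 27.2 = 1687400.96
Step 4: K = 812.7 / 1687400.96 = 0.00048 cm/s

0.00048


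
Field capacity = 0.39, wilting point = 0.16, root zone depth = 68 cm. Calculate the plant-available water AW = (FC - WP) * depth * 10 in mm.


Step 1: Available water = (FC - WP) * depth * 10
Step 2: AW = (0.39 - 0.16) * 68 * 10
Step 3: AW = 0.23 * 68 * 10
Step 4: AW = 156.4 mm

156.4


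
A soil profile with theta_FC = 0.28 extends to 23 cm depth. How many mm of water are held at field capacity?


Step 1: Water (mm) = theta_FC * depth (cm) * 10
Step 2: Water = 0.28 * 23 * 10
Step 3: Water = 64.4 mm

64.4


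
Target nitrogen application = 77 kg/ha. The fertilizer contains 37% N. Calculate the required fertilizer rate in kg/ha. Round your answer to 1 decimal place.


Step 1: Fertilizer rate = target N / (N content / 100)
Step 2: Rate = 77 / (37 / 100)
Step 3: Rate = 77 / 0.37
Step 4: Rate = 208.1 kg/ha

208.1


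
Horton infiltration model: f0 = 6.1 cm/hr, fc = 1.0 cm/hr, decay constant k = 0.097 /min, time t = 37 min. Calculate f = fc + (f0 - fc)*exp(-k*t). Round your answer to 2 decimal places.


Step 1: f = fc + (f0 - fc) * exp(-k * t)
Step 2: exp(-0.097 * 37) = 0.027626
Step 3: f = 1.0 + (6.1 - 1.0) * 0.027626
Step 4: f = 1.0 + 5.1 * 0.027626
Step 5: f = 1.14 cm/hr

1.14


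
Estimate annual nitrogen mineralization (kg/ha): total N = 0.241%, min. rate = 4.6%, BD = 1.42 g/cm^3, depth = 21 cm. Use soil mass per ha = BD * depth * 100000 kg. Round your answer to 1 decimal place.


Step 1: Soil mass per ha = BD * depth * 100000 = 1.42 * 21 * 100000 = 2982000 kg
Step 2: Total N pool = soil mass * N%/100 = 2982000 * 0.241/100 = 7186.62 kg/ha
Step 3: N mineralized = N pool * rate%/100 = 7186.62 * 4.6/100 = 330.6 kg/ha/yr

330.6


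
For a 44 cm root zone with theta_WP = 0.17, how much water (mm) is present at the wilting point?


Step 1: Water (mm) = theta_WP * depth * 10
Step 2: Water = 0.17 * 44 * 10
Step 3: Water = 74.8 mm

74.8


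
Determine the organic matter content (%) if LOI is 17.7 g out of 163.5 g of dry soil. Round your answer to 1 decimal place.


Step 1: OM% = 100 * LOI / sample mass
Step 2: OM = 100 * 17.7 / 163.5
Step 3: OM = 10.8%

10.8


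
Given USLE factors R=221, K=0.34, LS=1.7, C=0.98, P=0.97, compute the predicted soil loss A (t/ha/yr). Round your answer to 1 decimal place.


Step 1: A = R * K * LS * C * P
Step 2: R * K = 221 * 0.34 = 75.14
Step 3: (R*K) * LS = 75.14 * 1.7 = 127.738
Step 4: * C * P = 127.738 * 0.98 * 0.97 = 121.4
Step 5: A = 121.4 t/(ha*yr)

121.4


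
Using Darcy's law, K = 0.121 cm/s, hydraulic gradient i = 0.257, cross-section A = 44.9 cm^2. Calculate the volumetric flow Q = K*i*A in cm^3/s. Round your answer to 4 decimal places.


Step 1: Apply Darcy's law: Q = K * i * A
Step 2: Q = 0.121 * 0.257 * 44.9
Step 3: Q = 1.3963 cm^3/s

1.3963


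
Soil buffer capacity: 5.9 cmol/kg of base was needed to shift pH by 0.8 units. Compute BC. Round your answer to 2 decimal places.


Step 1: BC = change in base / change in pH
Step 2: BC = 5.9 / 0.8
Step 3: BC = 7.38 cmol/(kg*pH unit)

7.38


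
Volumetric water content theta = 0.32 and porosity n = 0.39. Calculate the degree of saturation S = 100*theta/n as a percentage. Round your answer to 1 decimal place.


Step 1: S = 100 * theta_v / n
Step 2: S = 100 * 0.32 / 0.39
Step 3: S = 82.1%

82.1


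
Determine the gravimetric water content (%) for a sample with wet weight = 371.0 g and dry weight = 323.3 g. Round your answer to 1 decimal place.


Step 1: Water mass = wet - dry = 371.0 - 323.3 = 47.7 g
Step 2: w = 100 * water mass / dry mass
Step 3: w = 100 * 47.7 / 323.3 = 14.8%

14.8


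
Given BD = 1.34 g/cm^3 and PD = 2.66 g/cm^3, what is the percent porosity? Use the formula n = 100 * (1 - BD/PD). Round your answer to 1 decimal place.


Step 1: Formula: n = 100 * (1 - BD / PD)
Step 2: n = 100 * (1 - 1.34 / 2.66)
Step 3: n = 100 * (1 - 0.50376)
Step 4: n = 49.6%

49.6


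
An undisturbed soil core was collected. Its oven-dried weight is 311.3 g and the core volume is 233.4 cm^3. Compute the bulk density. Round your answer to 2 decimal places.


Step 1: Identify the formula: BD = dry mass / volume
Step 2: Substitute values: BD = 311.3 / 233.4
Step 3: BD = 1.33 g/cm^3

1.33


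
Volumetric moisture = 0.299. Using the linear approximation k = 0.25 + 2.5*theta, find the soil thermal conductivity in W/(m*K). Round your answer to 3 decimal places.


Step 1: k = 0.25 + 2.5 * theta
Step 2: k = 0.25 + 2.5 * 0.299
Step 3: k = 0.25 + 0.748
Step 4: k = 0.998 W/(m*K)

0.998


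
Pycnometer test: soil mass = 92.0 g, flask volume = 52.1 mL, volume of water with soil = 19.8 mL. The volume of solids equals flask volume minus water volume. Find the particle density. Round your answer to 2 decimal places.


Step 1: Volume of solids = flask volume - water volume with soil
Step 2: V_solids = 52.1 - 19.8 = 32.3 mL
Step 3: Particle density = mass / V_solids = 92.0 / 32.3 = 2.85 g/cm^3

2.85


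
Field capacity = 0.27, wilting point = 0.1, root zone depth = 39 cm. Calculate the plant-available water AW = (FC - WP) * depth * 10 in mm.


Step 1: Available water = (FC - WP) * depth * 10
Step 2: AW = (0.27 - 0.1) * 39 * 10
Step 3: AW = 0.17 * 39 * 10
Step 4: AW = 66.3 mm

66.3


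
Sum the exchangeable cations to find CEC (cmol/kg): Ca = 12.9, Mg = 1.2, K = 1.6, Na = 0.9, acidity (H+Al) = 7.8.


Step 1: CEC = Ca + Mg + K + Na + (H+Al)
Step 2: CEC = 12.9 + 1.2 + 1.6 + 0.9 + 7.8
Step 3: CEC = 24.4 cmol/kg

24.4


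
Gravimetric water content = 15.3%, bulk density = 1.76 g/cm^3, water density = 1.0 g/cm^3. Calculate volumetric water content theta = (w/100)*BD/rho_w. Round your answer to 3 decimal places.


Step 1: theta = (w / 100) * BD / rho_w
Step 2: theta = (15.3 / 100) * 1.76 / 1.0
Step 3: theta = 0.153 * 1.76
Step 4: theta = 0.269

0.269


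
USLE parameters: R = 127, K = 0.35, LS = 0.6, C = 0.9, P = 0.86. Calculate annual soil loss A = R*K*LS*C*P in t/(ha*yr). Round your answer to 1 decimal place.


Step 1: A = R * K * LS * C * P
Step 2: R * K = 127 * 0.35 = 44.45
Step 3: (R*K) * LS = 44.45 * 0.6 = 26.67
Step 4: * C * P = 26.67 * 0.9 * 0.86 = 20.6
Step 5: A = 20.6 t/(ha*yr)

20.6


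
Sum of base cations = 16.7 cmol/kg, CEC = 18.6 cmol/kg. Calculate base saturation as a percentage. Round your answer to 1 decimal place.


Step 1: BS = 100 * (sum of bases) / CEC
Step 2: BS = 100 * 16.7 / 18.6
Step 3: BS = 89.8%

89.8


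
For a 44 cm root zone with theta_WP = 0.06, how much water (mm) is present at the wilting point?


Step 1: Water (mm) = theta_WP * depth * 10
Step 2: Water = 0.06 * 44 * 10
Step 3: Water = 26.4 mm

26.4


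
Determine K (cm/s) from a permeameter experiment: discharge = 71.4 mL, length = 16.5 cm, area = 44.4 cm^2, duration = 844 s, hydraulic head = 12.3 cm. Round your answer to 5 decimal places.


Step 1: K = Q * L / (A * t * h)
Step 2: Numerator = 71.4 * 16.5 = 1178.1
Step 3: Denominator = 44.4 * 844 * 12.3 = 460925.28
Step 4: K = 1178.1 / 460925.28 = 0.00256 cm/s

0.00256


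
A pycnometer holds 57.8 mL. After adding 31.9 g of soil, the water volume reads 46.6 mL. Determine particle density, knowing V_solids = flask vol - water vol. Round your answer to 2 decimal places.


Step 1: Volume of solids = flask volume - water volume with soil
Step 2: V_solids = 57.8 - 46.6 = 11.2 mL
Step 3: Particle density = mass / V_solids = 31.9 / 11.2 = 2.85 g/cm^3

2.85


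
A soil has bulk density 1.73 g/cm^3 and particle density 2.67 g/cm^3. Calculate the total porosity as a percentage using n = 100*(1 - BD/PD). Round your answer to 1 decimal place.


Step 1: Formula: n = 100 * (1 - BD / PD)
Step 2: n = 100 * (1 - 1.73 / 2.67)
Step 3: n = 100 * (1 - 0.64794)
Step 4: n = 35.2%

35.2


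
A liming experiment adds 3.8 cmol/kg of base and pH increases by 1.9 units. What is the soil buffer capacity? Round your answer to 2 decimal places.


Step 1: BC = change in base / change in pH
Step 2: BC = 3.8 / 1.9
Step 3: BC = 2.0 cmol/(kg*pH unit)

2.0


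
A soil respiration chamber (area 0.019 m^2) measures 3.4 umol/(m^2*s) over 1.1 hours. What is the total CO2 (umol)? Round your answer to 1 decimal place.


Step 1: Convert time to seconds: 1.1 hr * 3600 = 3960.0 s
Step 2: Total = flux * area * time_s
Step 3: Total = 3.4 * 0.019 * 3960.0
Step 4: Total = 255.8 umol

255.8


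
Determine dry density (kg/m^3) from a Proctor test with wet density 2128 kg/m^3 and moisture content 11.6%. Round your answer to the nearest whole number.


Step 1: Dry density = wet density / (1 + w/100)
Step 2: Dry density = 2128 / (1 + 11.6/100)
Step 3: Dry density = 2128 / 1.116
Step 4: Dry density = 1907 kg/m^3

1907


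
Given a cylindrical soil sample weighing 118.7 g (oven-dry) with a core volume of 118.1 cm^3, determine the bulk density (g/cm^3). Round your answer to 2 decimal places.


Step 1: Identify the formula: BD = dry mass / volume
Step 2: Substitute values: BD = 118.7 / 118.1
Step 3: BD = 1.01 g/cm^3

1.01


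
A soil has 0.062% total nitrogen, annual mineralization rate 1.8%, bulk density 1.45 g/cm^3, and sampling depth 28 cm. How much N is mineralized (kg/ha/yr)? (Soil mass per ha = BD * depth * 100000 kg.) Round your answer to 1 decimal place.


Step 1: Soil mass per ha = BD * depth * 100000 = 1.45 * 28 * 100000 = 4060000 kg
Step 2: Total N pool = soil mass * N%/100 = 4060000 * 0.062/100 = 2517.2 kg/ha
Step 3: N mineralized = N pool * rate%/100 = 2517.2 * 1.8/100 = 45.3 kg/ha/yr

45.3


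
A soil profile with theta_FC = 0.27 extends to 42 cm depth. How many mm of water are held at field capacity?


Step 1: Water (mm) = theta_FC * depth (cm) * 10
Step 2: Water = 0.27 * 42 * 10
Step 3: Water = 113.4 mm

113.4


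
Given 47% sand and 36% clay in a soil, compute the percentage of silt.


Step 1: sand + silt + clay = 100%
Step 2: silt = 100 - sand - clay
Step 3: silt = 100 - 47 - 36
Step 4: silt = 17%

17


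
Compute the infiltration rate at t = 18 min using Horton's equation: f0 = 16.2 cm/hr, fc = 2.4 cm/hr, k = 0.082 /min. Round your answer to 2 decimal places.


Step 1: f = fc + (f0 - fc) * exp(-k * t)
Step 2: exp(-0.082 * 18) = 0.22855
Step 3: f = 2.4 + (16.2 - 2.4) * 0.22855
Step 4: f = 2.4 + 13.8 * 0.22855
Step 5: f = 5.55 cm/hr

5.55


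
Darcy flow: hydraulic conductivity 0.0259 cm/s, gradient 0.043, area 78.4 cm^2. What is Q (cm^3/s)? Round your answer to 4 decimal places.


Step 1: Apply Darcy's law: Q = K * i * A
Step 2: Q = 0.0259 * 0.043 * 78.4
Step 3: Q = 0.0873 cm^3/s

0.0873


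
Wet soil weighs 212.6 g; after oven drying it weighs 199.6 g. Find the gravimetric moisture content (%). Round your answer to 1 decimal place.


Step 1: Water mass = wet - dry = 212.6 - 199.6 = 13.0 g
Step 2: w = 100 * water mass / dry mass
Step 3: w = 100 * 13.0 / 199.6 = 6.5%

6.5


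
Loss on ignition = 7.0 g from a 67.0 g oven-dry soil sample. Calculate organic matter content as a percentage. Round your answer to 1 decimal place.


Step 1: OM% = 100 * LOI / sample mass
Step 2: OM = 100 * 7.0 / 67.0
Step 3: OM = 10.4%

10.4


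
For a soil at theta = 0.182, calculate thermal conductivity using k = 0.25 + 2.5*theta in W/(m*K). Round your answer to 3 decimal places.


Step 1: k = 0.25 + 2.5 * theta
Step 2: k = 0.25 + 2.5 * 0.182
Step 3: k = 0.25 + 0.455
Step 4: k = 0.705 W/(m*K)

0.705


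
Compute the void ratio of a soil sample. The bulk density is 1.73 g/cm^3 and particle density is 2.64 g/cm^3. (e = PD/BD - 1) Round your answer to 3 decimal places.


Step 1: e = PD / BD - 1
Step 2: e = 2.64 / 1.73 - 1
Step 3: e = 1.52601 - 1
Step 4: e = 0.526

0.526


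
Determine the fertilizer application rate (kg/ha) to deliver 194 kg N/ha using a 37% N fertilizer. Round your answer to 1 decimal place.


Step 1: Fertilizer rate = target N / (N content / 100)
Step 2: Rate = 194 / (37 / 100)
Step 3: Rate = 194 / 0.37
Step 4: Rate = 524.3 kg/ha

524.3


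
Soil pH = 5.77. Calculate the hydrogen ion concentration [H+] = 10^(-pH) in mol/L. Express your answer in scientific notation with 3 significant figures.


Step 1: [H+] = 10^(-pH)
Step 2: [H+] = 10^(-5.77)
Step 3: [H+] = 1.70e-06 mol/L

1.70e-06


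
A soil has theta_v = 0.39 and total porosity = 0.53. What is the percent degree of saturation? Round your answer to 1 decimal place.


Step 1: S = 100 * theta_v / n
Step 2: S = 100 * 0.39 / 0.53
Step 3: S = 73.6%

73.6


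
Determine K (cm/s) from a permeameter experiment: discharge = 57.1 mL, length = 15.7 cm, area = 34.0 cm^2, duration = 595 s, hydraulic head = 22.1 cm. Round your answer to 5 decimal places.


Step 1: K = Q * L / (A * t * h)
Step 2: Numerator = 57.1 * 15.7 = 896.47
Step 3: Denominator = 34.0 * 595 * 22.1 = 447083.0
Step 4: K = 896.47 / 447083.0 = 0.00201 cm/s

0.00201


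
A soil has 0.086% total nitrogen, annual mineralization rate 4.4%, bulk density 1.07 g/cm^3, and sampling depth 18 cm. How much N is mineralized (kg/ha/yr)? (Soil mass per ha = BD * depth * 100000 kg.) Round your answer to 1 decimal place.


Step 1: Soil mass per ha = BD * depth * 100000 = 1.07 * 18 * 100000 = 1926000 kg
Step 2: Total N pool = soil mass * N%/100 = 1926000 * 0.086/100 = 1656.36 kg/ha
Step 3: N mineralized = N pool * rate%/100 = 1656.36 * 4.4/100 = 72.9 kg/ha/yr

72.9


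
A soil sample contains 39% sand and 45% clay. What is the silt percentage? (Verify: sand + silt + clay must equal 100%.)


Step 1: sand + silt + clay = 100%
Step 2: silt = 100 - sand - clay
Step 3: silt = 100 - 39 - 45
Step 4: silt = 16%

16


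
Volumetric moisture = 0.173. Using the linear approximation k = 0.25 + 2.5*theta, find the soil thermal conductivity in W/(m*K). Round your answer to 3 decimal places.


Step 1: k = 0.25 + 2.5 * theta
Step 2: k = 0.25 + 2.5 * 0.173
Step 3: k = 0.25 + 0.433
Step 4: k = 0.683 W/(m*K)

0.683


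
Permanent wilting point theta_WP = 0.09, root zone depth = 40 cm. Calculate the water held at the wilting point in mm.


Step 1: Water (mm) = theta_WP * depth * 10
Step 2: Water = 0.09 * 40 * 10
Step 3: Water = 36.0 mm

36.0


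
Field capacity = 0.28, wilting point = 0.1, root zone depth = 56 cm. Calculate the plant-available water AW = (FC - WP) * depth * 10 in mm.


Step 1: Available water = (FC - WP) * depth * 10
Step 2: AW = (0.28 - 0.1) * 56 * 10
Step 3: AW = 0.18 * 56 * 10
Step 4: AW = 100.8 mm

100.8


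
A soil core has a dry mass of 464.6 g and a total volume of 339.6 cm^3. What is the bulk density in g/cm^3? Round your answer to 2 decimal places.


Step 1: Identify the formula: BD = dry mass / volume
Step 2: Substitute values: BD = 464.6 / 339.6
Step 3: BD = 1.37 g/cm^3

1.37


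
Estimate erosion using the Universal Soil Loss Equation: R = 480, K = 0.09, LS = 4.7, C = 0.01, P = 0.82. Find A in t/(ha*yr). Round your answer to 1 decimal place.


Step 1: A = R * K * LS * C * P
Step 2: R * K = 480 * 0.09 = 43.2
Step 3: (R*K) * LS = 43.2 * 4.7 = 203.04
Step 4: * C * P = 203.04 * 0.01 * 0.82 = 1.7
Step 5: A = 1.7 t/(ha*yr)

1.7


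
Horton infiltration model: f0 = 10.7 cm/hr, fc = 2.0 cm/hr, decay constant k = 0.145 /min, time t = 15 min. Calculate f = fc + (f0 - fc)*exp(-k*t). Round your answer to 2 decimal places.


Step 1: f = fc + (f0 - fc) * exp(-k * t)
Step 2: exp(-0.145 * 15) = 0.113608
Step 3: f = 2.0 + (10.7 - 2.0) * 0.113608
Step 4: f = 2.0 + 8.7 * 0.113608
Step 5: f = 2.99 cm/hr

2.99


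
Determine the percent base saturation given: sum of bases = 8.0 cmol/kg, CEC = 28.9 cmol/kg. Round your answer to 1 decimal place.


Step 1: BS = 100 * (sum of bases) / CEC
Step 2: BS = 100 * 8.0 / 28.9
Step 3: BS = 27.7%

27.7


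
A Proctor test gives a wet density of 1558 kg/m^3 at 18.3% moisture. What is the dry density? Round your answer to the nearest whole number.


Step 1: Dry density = wet density / (1 + w/100)
Step 2: Dry density = 1558 / (1 + 18.3/100)
Step 3: Dry density = 1558 / 1.183
Step 4: Dry density = 1317 kg/m^3

1317


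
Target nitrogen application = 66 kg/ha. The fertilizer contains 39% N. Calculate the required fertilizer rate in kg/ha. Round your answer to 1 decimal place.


Step 1: Fertilizer rate = target N / (N content / 100)
Step 2: Rate = 66 / (39 / 100)
Step 3: Rate = 66 / 0.39
Step 4: Rate = 169.2 kg/ha

169.2


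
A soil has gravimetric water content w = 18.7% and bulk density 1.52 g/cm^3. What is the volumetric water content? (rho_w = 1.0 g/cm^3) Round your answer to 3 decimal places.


Step 1: theta = (w / 100) * BD / rho_w
Step 2: theta = (18.7 / 100) * 1.52 / 1.0
Step 3: theta = 0.187 * 1.52
Step 4: theta = 0.284

0.284


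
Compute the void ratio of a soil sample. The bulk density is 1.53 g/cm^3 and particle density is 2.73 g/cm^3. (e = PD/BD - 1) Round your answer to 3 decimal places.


Step 1: e = PD / BD - 1
Step 2: e = 2.73 / 1.53 - 1
Step 3: e = 1.78431 - 1
Step 4: e = 0.784

0.784


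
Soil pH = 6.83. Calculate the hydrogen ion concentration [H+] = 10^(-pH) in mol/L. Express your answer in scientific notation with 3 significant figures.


Step 1: [H+] = 10^(-pH)
Step 2: [H+] = 10^(-6.83)
Step 3: [H+] = 1.48e-07 mol/L

1.48e-07


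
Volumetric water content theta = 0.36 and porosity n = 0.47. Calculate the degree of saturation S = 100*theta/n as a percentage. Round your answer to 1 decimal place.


Step 1: S = 100 * theta_v / n
Step 2: S = 100 * 0.36 / 0.47
Step 3: S = 76.6%

76.6


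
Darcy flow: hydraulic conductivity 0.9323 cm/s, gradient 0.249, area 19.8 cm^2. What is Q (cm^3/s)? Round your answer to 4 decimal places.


Step 1: Apply Darcy's law: Q = K * i * A
Step 2: Q = 0.9323 * 0.249 * 19.8
Step 3: Q = 4.5964 cm^3/s

4.5964


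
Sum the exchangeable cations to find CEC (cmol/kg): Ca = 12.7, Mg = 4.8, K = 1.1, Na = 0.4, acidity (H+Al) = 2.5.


Step 1: CEC = Ca + Mg + K + Na + (H+Al)
Step 2: CEC = 12.7 + 4.8 + 1.1 + 0.4 + 2.5
Step 3: CEC = 21.5 cmol/kg

21.5


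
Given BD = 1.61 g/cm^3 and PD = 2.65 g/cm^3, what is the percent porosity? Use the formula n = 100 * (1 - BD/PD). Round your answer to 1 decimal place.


Step 1: Formula: n = 100 * (1 - BD / PD)
Step 2: n = 100 * (1 - 1.61 / 2.65)
Step 3: n = 100 * (1 - 0.60755)
Step 4: n = 39.2%

39.2


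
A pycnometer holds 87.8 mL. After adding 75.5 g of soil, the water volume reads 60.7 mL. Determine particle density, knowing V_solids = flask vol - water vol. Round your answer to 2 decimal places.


Step 1: Volume of solids = flask volume - water volume with soil
Step 2: V_solids = 87.8 - 60.7 = 27.1 mL
Step 3: Particle density = mass / V_solids = 75.5 / 27.1 = 2.79 g/cm^3

2.79


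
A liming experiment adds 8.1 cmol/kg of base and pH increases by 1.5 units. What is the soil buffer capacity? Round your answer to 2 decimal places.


Step 1: BC = change in base / change in pH
Step 2: BC = 8.1 / 1.5
Step 3: BC = 5.4 cmol/(kg*pH unit)

5.4


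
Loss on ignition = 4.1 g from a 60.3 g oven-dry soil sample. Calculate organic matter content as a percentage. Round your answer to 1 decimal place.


Step 1: OM% = 100 * LOI / sample mass
Step 2: OM = 100 * 4.1 / 60.3
Step 3: OM = 6.8%

6.8


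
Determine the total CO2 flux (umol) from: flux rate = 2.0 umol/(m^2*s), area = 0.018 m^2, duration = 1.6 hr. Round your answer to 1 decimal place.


Step 1: Convert time to seconds: 1.6 hr * 3600 = 5760.0 s
Step 2: Total = flux * area * time_s
Step 3: Total = 2.0 * 0.018 * 5760.0
Step 4: Total = 207.4 umol

207.4


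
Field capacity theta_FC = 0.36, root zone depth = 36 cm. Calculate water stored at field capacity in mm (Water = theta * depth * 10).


Step 1: Water (mm) = theta_FC * depth (cm) * 10
Step 2: Water = 0.36 * 36 * 10
Step 3: Water = 129.6 mm

129.6


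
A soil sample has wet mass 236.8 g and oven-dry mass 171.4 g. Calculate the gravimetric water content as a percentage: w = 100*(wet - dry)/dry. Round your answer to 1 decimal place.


Step 1: Water mass = wet - dry = 236.8 - 171.4 = 65.4 g
Step 2: w = 100 * water mass / dry mass
Step 3: w = 100 * 65.4 / 171.4 = 38.2%

38.2


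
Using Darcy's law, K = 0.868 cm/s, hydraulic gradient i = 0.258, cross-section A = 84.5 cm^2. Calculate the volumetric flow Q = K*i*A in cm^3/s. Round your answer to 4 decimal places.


Step 1: Apply Darcy's law: Q = K * i * A
Step 2: Q = 0.868 * 0.258 * 84.5
Step 3: Q = 18.9233 cm^3/s

18.9233


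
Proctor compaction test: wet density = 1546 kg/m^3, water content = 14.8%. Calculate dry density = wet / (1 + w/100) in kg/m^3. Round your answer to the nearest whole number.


Step 1: Dry density = wet density / (1 + w/100)
Step 2: Dry density = 1546 / (1 + 14.8/100)
Step 3: Dry density = 1546 / 1.148
Step 4: Dry density = 1347 kg/m^3

1347


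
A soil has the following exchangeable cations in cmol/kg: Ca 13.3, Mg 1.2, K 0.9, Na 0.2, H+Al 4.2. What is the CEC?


Step 1: CEC = Ca + Mg + K + Na + (H+Al)
Step 2: CEC = 13.3 + 1.2 + 0.9 + 0.2 + 4.2
Step 3: CEC = 19.8 cmol/kg

19.8


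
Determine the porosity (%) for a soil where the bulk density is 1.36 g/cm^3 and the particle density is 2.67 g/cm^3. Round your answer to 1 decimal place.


Step 1: Formula: n = 100 * (1 - BD / PD)
Step 2: n = 100 * (1 - 1.36 / 2.67)
Step 3: n = 100 * (1 - 0.50936)
Step 4: n = 49.1%

49.1


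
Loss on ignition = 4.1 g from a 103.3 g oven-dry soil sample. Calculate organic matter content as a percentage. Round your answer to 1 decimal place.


Step 1: OM% = 100 * LOI / sample mass
Step 2: OM = 100 * 4.1 / 103.3
Step 3: OM = 4.0%

4.0


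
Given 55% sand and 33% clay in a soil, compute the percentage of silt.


Step 1: sand + silt + clay = 100%
Step 2: silt = 100 - sand - clay
Step 3: silt = 100 - 55 - 33
Step 4: silt = 12%

12


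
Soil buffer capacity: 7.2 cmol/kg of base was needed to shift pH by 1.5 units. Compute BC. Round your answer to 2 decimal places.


Step 1: BC = change in base / change in pH
Step 2: BC = 7.2 / 1.5
Step 3: BC = 4.8 cmol/(kg*pH unit)

4.8


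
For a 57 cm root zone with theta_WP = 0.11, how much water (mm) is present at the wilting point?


Step 1: Water (mm) = theta_WP * depth * 10
Step 2: Water = 0.11 * 57 * 10
Step 3: Water = 62.7 mm

62.7


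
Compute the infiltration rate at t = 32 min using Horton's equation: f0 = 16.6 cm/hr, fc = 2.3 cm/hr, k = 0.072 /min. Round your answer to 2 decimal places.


Step 1: f = fc + (f0 - fc) * exp(-k * t)
Step 2: exp(-0.072 * 32) = 0.099859
Step 3: f = 2.3 + (16.6 - 2.3) * 0.099859
Step 4: f = 2.3 + 14.3 * 0.099859
Step 5: f = 3.73 cm/hr

3.73


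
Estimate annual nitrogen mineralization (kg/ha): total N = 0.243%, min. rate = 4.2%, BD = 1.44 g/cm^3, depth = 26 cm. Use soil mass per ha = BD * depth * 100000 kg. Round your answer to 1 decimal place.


Step 1: Soil mass per ha = BD * depth * 100000 = 1.44 * 26 * 100000 = 3744000 kg
Step 2: Total N pool = soil mass * N%/100 = 3744000 * 0.243/100 = 9097.92 kg/ha
Step 3: N mineralized = N pool * rate%/100 = 9097.92 * 4.2/100 = 382.1 kg/ha/yr

382.1


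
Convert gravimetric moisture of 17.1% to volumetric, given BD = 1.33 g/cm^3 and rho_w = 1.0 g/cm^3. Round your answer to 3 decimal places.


Step 1: theta = (w / 100) * BD / rho_w
Step 2: theta = (17.1 / 100) * 1.33 / 1.0
Step 3: theta = 0.171 * 1.33
Step 4: theta = 0.227

0.227


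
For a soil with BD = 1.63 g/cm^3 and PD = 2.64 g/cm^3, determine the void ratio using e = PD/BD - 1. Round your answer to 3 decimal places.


Step 1: e = PD / BD - 1
Step 2: e = 2.64 / 1.63 - 1
Step 3: e = 1.61963 - 1
Step 4: e = 0.62

0.62


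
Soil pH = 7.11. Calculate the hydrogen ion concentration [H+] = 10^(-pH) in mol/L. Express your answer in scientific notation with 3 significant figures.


Step 1: [H+] = 10^(-pH)
Step 2: [H+] = 10^(-7.11)
Step 3: [H+] = 7.76e-08 mol/L

7.76e-08


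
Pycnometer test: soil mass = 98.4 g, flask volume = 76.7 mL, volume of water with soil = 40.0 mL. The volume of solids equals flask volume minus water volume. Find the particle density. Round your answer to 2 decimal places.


Step 1: Volume of solids = flask volume - water volume with soil
Step 2: V_solids = 76.7 - 40.0 = 36.7 mL
Step 3: Particle density = mass / V_solids = 98.4 / 36.7 = 2.68 g/cm^3

2.68


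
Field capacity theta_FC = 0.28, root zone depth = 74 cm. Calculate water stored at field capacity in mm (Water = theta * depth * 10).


Step 1: Water (mm) = theta_FC * depth (cm) * 10
Step 2: Water = 0.28 * 74 * 10
Step 3: Water = 207.2 mm

207.2


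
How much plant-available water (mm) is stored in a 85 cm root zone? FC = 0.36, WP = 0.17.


Step 1: Available water = (FC - WP) * depth * 10
Step 2: AW = (0.36 - 0.17) * 85 * 10
Step 3: AW = 0.19 * 85 * 10
Step 4: AW = 161.5 mm

161.5


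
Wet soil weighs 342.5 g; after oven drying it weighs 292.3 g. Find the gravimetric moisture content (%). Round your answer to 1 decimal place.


Step 1: Water mass = wet - dry = 342.5 - 292.3 = 50.2 g
Step 2: w = 100 * water mass / dry mass
Step 3: w = 100 * 50.2 / 292.3 = 17.2%

17.2


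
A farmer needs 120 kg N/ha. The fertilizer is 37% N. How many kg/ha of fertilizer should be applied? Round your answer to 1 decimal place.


Step 1: Fertilizer rate = target N / (N content / 100)
Step 2: Rate = 120 / (37 / 100)
Step 3: Rate = 120 / 0.37
Step 4: Rate = 324.3 kg/ha

324.3


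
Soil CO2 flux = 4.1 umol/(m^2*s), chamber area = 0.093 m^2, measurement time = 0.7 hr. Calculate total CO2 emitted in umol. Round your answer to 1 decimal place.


Step 1: Convert time to seconds: 0.7 hr * 3600 = 2520.0 s
Step 2: Total = flux * area * time_s
Step 3: Total = 4.1 * 0.093 * 2520.0
Step 4: Total = 960.9 umol

960.9


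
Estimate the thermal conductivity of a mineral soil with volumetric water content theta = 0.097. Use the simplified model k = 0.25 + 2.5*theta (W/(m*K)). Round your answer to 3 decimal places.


Step 1: k = 0.25 + 2.5 * theta
Step 2: k = 0.25 + 2.5 * 0.097
Step 3: k = 0.25 + 0.243
Step 4: k = 0.493 W/(m*K)

0.493


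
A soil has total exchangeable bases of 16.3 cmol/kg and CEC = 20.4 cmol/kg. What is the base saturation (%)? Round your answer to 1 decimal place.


Step 1: BS = 100 * (sum of bases) / CEC
Step 2: BS = 100 * 16.3 / 20.4
Step 3: BS = 79.9%

79.9


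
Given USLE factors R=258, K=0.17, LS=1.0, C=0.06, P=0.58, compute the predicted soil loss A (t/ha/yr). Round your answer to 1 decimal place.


Step 1: A = R * K * LS * C * P
Step 2: R * K = 258 * 0.17 = 43.86
Step 3: (R*K) * LS = 43.86 * 1.0 = 43.86
Step 4: * C * P = 43.86 * 0.06 * 0.58 = 1.5
Step 5: A = 1.5 t/(ha*yr)

1.5


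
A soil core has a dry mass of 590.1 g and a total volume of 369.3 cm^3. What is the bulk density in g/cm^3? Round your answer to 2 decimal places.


Step 1: Identify the formula: BD = dry mass / volume
Step 2: Substitute values: BD = 590.1 / 369.3
Step 3: BD = 1.6 g/cm^3

1.6


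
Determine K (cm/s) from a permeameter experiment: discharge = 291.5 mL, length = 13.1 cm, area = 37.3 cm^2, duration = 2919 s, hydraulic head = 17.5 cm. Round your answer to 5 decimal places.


Step 1: K = Q * L / (A * t * h)
Step 2: Numerator = 291.5 * 13.1 = 3818.65
Step 3: Denominator = 37.3 * 2919 * 17.5 = 1905377.25
Step 4: K = 3818.65 / 1905377.25 = 0.002 cm/s

0.002


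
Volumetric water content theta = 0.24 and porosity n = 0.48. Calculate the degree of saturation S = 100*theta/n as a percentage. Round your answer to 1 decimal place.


Step 1: S = 100 * theta_v / n
Step 2: S = 100 * 0.24 / 0.48
Step 3: S = 50.0%

50.0


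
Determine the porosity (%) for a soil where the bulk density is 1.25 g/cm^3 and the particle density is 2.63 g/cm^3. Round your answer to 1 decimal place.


Step 1: Formula: n = 100 * (1 - BD / PD)
Step 2: n = 100 * (1 - 1.25 / 2.63)
Step 3: n = 100 * (1 - 0.47529)
Step 4: n = 52.5%

52.5


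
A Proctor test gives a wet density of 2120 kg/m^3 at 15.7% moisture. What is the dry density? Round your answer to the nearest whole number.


Step 1: Dry density = wet density / (1 + w/100)
Step 2: Dry density = 2120 / (1 + 15.7/100)
Step 3: Dry density = 2120 / 1.157
Step 4: Dry density = 1832 kg/m^3

1832


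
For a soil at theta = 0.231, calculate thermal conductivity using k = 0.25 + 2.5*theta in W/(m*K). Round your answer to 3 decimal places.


Step 1: k = 0.25 + 2.5 * theta
Step 2: k = 0.25 + 2.5 * 0.231
Step 3: k = 0.25 + 0.578
Step 4: k = 0.828 W/(m*K)

0.828


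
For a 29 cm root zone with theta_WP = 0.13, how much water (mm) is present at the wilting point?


Step 1: Water (mm) = theta_WP * depth * 10
Step 2: Water = 0.13 * 29 * 10
Step 3: Water = 37.7 mm

37.7


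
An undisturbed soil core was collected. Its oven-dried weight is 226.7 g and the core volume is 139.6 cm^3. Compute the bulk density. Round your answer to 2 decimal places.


Step 1: Identify the formula: BD = dry mass / volume
Step 2: Substitute values: BD = 226.7 / 139.6
Step 3: BD = 1.62 g/cm^3

1.62


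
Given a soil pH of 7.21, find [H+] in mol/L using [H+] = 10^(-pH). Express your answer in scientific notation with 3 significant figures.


Step 1: [H+] = 10^(-pH)
Step 2: [H+] = 10^(-7.21)
Step 3: [H+] = 6.17e-08 mol/L

6.17e-08


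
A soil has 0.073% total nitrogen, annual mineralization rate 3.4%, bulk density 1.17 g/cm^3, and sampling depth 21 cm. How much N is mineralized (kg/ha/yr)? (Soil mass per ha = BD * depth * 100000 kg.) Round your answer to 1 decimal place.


Step 1: Soil mass per ha = BD * depth * 100000 = 1.17 * 21 * 100000 = 2457000 kg
Step 2: Total N pool = soil mass * N%/100 = 2457000 * 0.073/100 = 1793.61 kg/ha
Step 3: N mineralized = N pool * rate%/100 = 1793.61 * 3.4/100 = 61.0 kg/ha/yr

61.0


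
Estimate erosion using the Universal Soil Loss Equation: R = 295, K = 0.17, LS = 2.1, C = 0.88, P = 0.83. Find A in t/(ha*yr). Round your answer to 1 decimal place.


Step 1: A = R * K * LS * C * P
Step 2: R * K = 295 * 0.17 = 50.15
Step 3: (R*K) * LS = 50.15 * 2.1 = 105.315
Step 4: * C * P = 105.315 * 0.88 * 0.83 = 76.9
Step 5: A = 76.9 t/(ha*yr)

76.9


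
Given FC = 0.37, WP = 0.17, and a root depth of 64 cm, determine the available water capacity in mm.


Step 1: Available water = (FC - WP) * depth * 10
Step 2: AW = (0.37 - 0.17) * 64 * 10
Step 3: AW = 0.2 * 64 * 10
Step 4: AW = 128.0 mm

128.0


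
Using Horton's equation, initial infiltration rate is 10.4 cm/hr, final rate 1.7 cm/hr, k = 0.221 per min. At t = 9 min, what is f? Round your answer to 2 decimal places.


Step 1: f = fc + (f0 - fc) * exp(-k * t)
Step 2: exp(-0.221 * 9) = 0.136832
Step 3: f = 1.7 + (10.4 - 1.7) * 0.136832
Step 4: f = 1.7 + 8.7 * 0.136832
Step 5: f = 2.89 cm/hr

2.89


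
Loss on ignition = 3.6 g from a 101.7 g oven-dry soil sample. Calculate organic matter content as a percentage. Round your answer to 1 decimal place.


Step 1: OM% = 100 * LOI / sample mass
Step 2: OM = 100 * 3.6 / 101.7
Step 3: OM = 3.5%

3.5


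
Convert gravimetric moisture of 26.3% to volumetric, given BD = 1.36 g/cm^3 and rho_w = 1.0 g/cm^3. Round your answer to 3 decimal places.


Step 1: theta = (w / 100) * BD / rho_w
Step 2: theta = (26.3 / 100) * 1.36 / 1.0
Step 3: theta = 0.263 * 1.36
Step 4: theta = 0.358

0.358


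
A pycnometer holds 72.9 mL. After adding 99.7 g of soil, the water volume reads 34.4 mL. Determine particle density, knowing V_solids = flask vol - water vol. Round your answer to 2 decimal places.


Step 1: Volume of solids = flask volume - water volume with soil
Step 2: V_solids = 72.9 - 34.4 = 38.5 mL
Step 3: Particle density = mass / V_solids = 99.7 / 38.5 = 2.59 g/cm^3

2.59


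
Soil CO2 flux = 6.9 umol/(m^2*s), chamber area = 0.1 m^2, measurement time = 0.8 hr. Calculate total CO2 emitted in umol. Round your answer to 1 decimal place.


Step 1: Convert time to seconds: 0.8 hr * 3600 = 2880.0 s
Step 2: Total = flux * area * time_s
Step 3: Total = 6.9 * 0.1 * 2880.0
Step 4: Total = 1987.2 umol

1987.2


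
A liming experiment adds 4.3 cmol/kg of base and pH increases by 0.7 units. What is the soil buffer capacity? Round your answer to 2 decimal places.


Step 1: BC = change in base / change in pH
Step 2: BC = 4.3 / 0.7
Step 3: BC = 6.14 cmol/(kg*pH unit)

6.14


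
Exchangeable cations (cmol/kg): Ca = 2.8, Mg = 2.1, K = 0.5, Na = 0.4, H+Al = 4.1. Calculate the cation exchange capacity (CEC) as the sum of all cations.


Step 1: CEC = Ca + Mg + K + Na + (H+Al)
Step 2: CEC = 2.8 + 2.1 + 0.5 + 0.4 + 4.1
Step 3: CEC = 9.9 cmol/kg

9.9


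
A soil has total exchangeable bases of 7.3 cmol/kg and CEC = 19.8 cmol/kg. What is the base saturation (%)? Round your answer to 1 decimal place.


Step 1: BS = 100 * (sum of bases) / CEC
Step 2: BS = 100 * 7.3 / 19.8
Step 3: BS = 36.9%

36.9


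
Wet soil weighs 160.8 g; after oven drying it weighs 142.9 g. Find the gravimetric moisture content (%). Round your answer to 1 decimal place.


Step 1: Water mass = wet - dry = 160.8 - 142.9 = 17.9 g
Step 2: w = 100 * water mass / dry mass
Step 3: w = 100 * 17.9 / 142.9 = 12.5%

12.5


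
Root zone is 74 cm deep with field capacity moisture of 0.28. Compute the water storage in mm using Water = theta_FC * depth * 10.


Step 1: Water (mm) = theta_FC * depth (cm) * 10
Step 2: Water = 0.28 * 74 * 10
Step 3: Water = 207.2 mm

207.2


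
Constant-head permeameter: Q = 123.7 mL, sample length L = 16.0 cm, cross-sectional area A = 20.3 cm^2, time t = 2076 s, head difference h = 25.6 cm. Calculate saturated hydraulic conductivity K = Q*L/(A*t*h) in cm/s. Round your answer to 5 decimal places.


Step 1: K = Q * L / (A * t * h)
Step 2: Numerator = 123.7 * 16.0 = 1979.2
Step 3: Denominator = 20.3 * 2076 * 25.6 = 1078855.68
Step 4: K = 1979.2 / 1078855.68 = 0.00183 cm/s

0.00183


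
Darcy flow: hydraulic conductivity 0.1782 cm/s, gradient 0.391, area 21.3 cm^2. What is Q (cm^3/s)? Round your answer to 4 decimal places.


Step 1: Apply Darcy's law: Q = K * i * A
Step 2: Q = 0.1782 * 0.391 * 21.3
Step 3: Q = 1.4841 cm^3/s

1.4841


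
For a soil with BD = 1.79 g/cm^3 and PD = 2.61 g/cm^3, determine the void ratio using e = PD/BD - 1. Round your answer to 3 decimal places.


Step 1: e = PD / BD - 1
Step 2: e = 2.61 / 1.79 - 1
Step 3: e = 1.4581 - 1
Step 4: e = 0.458

0.458


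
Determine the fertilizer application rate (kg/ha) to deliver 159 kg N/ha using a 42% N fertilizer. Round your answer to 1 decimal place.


Step 1: Fertilizer rate = target N / (N content / 100)
Step 2: Rate = 159 / (42 / 100)
Step 3: Rate = 159 / 0.42
Step 4: Rate = 378.6 kg/ha

378.6


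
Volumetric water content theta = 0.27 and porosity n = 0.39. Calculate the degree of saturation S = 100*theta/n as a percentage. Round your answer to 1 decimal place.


Step 1: S = 100 * theta_v / n
Step 2: S = 100 * 0.27 / 0.39
Step 3: S = 69.2%

69.2


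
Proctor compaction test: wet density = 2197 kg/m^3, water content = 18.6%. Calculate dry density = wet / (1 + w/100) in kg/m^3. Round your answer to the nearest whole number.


Step 1: Dry density = wet density / (1 + w/100)
Step 2: Dry density = 2197 / (1 + 18.6/100)
Step 3: Dry density = 2197 / 1.186
Step 4: Dry density = 1852 kg/m^3

1852


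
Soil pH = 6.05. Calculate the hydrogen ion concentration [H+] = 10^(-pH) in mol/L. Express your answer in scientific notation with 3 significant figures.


Step 1: [H+] = 10^(-pH)
Step 2: [H+] = 10^(-6.05)
Step 3: [H+] = 8.91e-07 mol/L

8.91e-07


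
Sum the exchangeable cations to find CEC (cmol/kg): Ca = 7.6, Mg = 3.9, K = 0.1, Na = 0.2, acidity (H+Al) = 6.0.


Step 1: CEC = Ca + Mg + K + Na + (H+Al)
Step 2: CEC = 7.6 + 3.9 + 0.1 + 0.2 + 6.0
Step 3: CEC = 17.8 cmol/kg

17.8


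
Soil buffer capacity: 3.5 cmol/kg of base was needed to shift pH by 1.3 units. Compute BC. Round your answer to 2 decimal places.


Step 1: BC = change in base / change in pH
Step 2: BC = 3.5 / 1.3
Step 3: BC = 2.69 cmol/(kg*pH unit)

2.69


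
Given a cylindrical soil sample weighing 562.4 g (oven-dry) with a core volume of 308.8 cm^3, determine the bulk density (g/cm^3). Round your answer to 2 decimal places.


Step 1: Identify the formula: BD = dry mass / volume
Step 2: Substitute values: BD = 562.4 / 308.8
Step 3: BD = 1.82 g/cm^3

1.82


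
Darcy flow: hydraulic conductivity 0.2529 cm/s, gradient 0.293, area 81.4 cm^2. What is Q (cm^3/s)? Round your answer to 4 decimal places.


Step 1: Apply Darcy's law: Q = K * i * A
Step 2: Q = 0.2529 * 0.293 * 81.4
Step 3: Q = 6.0317 cm^3/s

6.0317


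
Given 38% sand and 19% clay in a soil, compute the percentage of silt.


Step 1: sand + silt + clay = 100%
Step 2: silt = 100 - sand - clay
Step 3: silt = 100 - 38 - 19
Step 4: silt = 43%

43


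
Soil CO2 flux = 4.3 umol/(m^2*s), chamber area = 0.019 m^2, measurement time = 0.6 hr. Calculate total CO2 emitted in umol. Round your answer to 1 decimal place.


Step 1: Convert time to seconds: 0.6 hr * 3600 = 2160.0 s
Step 2: Total = flux * area * time_s
Step 3: Total = 4.3 * 0.019 * 2160.0
Step 4: Total = 176.5 umol

176.5


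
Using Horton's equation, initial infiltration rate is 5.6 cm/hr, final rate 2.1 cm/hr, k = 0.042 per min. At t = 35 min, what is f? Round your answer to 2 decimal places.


Step 1: f = fc + (f0 - fc) * exp(-k * t)
Step 2: exp(-0.042 * 35) = 0.229925
Step 3: f = 2.1 + (5.6 - 2.1) * 0.229925
Step 4: f = 2.1 + 3.5 * 0.229925
Step 5: f = 2.9 cm/hr

2.9


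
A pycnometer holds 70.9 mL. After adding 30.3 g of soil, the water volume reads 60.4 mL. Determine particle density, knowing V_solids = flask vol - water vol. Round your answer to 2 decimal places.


Step 1: Volume of solids = flask volume - water volume with soil
Step 2: V_solids = 70.9 - 60.4 = 10.5 mL
Step 3: Particle density = mass / V_solids = 30.3 / 10.5 = 2.89 g/cm^3

2.89


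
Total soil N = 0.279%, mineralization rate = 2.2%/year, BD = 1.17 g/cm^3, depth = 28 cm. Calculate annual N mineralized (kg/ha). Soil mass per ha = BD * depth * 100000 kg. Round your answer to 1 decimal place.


Step 1: Soil mass per ha = BD * depth * 100000 = 1.17 * 28 * 100000 = 3276000 kg
Step 2: Total N pool = soil mass * N%/100 = 3276000 * 0.279/100 = 9140.04 kg/ha
Step 3: N mineralized = N pool * rate%/100 = 9140.04 * 2.2/100 = 201.1 kg/ha/yr

201.1


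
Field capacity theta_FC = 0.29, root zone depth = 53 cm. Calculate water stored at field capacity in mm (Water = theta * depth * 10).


Step 1: Water (mm) = theta_FC * depth (cm) * 10
Step 2: Water = 0.29 * 53 * 10
Step 3: Water = 153.7 mm

153.7


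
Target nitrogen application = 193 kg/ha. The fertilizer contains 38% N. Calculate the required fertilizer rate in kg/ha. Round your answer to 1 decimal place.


Step 1: Fertilizer rate = target N / (N content / 100)
Step 2: Rate = 193 / (38 / 100)
Step 3: Rate = 193 / 0.38
Step 4: Rate = 507.9 kg/ha

507.9


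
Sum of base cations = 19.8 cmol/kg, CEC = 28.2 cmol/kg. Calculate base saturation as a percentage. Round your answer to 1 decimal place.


Step 1: BS = 100 * (sum of bases) / CEC
Step 2: BS = 100 * 19.8 / 28.2
Step 3: BS = 70.2%

70.2


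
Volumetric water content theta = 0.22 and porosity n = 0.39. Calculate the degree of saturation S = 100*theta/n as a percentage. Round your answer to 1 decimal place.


Step 1: S = 100 * theta_v / n
Step 2: S = 100 * 0.22 / 0.39
Step 3: S = 56.4%

56.4


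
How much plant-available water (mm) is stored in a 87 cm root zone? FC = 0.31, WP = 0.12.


Step 1: Available water = (FC - WP) * depth * 10
Step 2: AW = (0.31 - 0.12) * 87 * 10
Step 3: AW = 0.19 * 87 * 10
Step 4: AW = 165.3 mm

165.3
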